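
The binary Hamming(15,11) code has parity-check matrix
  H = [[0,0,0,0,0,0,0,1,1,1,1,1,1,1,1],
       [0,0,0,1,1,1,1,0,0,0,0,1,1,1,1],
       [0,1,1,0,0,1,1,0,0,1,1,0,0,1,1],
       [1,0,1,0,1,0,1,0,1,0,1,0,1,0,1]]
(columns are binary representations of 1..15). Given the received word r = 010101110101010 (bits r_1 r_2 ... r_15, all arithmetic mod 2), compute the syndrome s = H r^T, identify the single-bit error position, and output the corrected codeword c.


s = (0, 1, 1, 1)^T, error position = 7, corrected codeword c = 010101010101010

Compute s = H r^T mod 2 one row at a time:
  s_1 = 1 + 0 + 1 + 0 + 1 + 0 + 1 + 0 = 4 ≡ 0 (mod 2).
  s_2 = 1 + 0 + 1 + 1 + 1 + 0 + 1 + 0 = 5 ≡ 1 (mod 2).
  s_3 = 1 + 0 + 1 + 1 + 1 + 0 + 1 + 0 = 5 ≡ 1 (mod 2).
  s_4 = 0 + 0 + 0 + 1 + 0 + 0 + 0 + 0 = 1 ≡ 1 (mod 2).
s = (0, 1, 1, 1)^T — this equals column 7 of H (binary 0111), so error is at position 7.
Correct: flip bit 7 of r = 010101110101010 to get c = 010101010101010.


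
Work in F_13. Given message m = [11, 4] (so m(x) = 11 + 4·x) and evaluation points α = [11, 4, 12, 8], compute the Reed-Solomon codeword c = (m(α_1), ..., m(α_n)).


c = [3, 1, 7, 4]

Message polynomial: m(x) = 11 + 4·x (mod 13).
For each evaluation point α_i, compute m(α_i) mod 13:
  α_1 = 11: Horner steps 4 → 3, so m(11) = 3.
  α_2 = 4: Horner steps 4 → 1, so m(4) = 1.
  α_3 = 12: Horner steps 4 → 7, so m(12) = 7.
  α_4 = 8: Horner steps 4 → 4, so m(8) = 4.
Codeword c = [3, 1, 7, 4] ∈ F_13^4.


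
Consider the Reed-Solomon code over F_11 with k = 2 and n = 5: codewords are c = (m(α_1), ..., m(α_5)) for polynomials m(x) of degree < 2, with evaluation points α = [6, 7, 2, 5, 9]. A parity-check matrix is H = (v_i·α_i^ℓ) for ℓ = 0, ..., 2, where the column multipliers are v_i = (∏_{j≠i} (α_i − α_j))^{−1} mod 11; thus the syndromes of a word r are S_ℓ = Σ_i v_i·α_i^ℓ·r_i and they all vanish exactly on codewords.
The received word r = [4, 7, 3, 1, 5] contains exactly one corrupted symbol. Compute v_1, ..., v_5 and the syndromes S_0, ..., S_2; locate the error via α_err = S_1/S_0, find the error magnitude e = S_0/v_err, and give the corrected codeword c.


S = (1, 9, 4), error at position 5, error magnitude e = 3, c = [4, 7, 3, 1, 2].

Step 1: column multipliers v_i = (∏_{j≠i}(α_i − α_j))^{−1} mod 11.
  i = 1 (α = 6): (6−7)(6−2)(6−5)(6−9) = (−1)·4·1·(−3) = 12 ≡ 1, so v_1 = 1^{−1} = 1 (mod 11).
  i = 2 (α = 7): (7−6)(7−2)(7−5)(7−9) = 1·5·2·(−2) = −20 ≡ 2, so v_2 = 2^{−1} = 6 (mod 11).
  i = 3 (α = 2): (2−6)(2−7)(2−5)(2−9) = (−4)·(−5)·(−3)·(−7) = 420 ≡ 2, so v_3 = 2^{−1} = 6 (mod 11).
  i = 4 (α = 5): (5−6)(5−7)(5−2)(5−9) = (−1)·(−2)·3·(−4) = −24 ≡ 9, so v_4 = 9^{−1} = 5 (mod 11).
  i = 5 (α = 9): (9−6)(9−7)(9−2)(9−5) = 3·2·7·4 = 168 ≡ 3, so v_5 = 3^{−1} = 4 (mod 11).
  v = [1, 6, 6, 5, 4].
Step 2: syndromes of r = [4, 7, 3, 1, 5] (all sums mod 11).
  S_0 = Σ v_i r_i = 1·4 + 6·7 + 6·3 + 5·1 + 4·5 = 89 ≡ 1.
  S_1 = Σ v_i α_i r_i = 1·6·4 + 6·7·7 + 6·2·3 + 5·5·1 + 4·9·5 = 559 ≡ 9.
  α_i^2 mod 11 = [3, 5, 4, 3, 4].
  S_2 = Σ v_i α_i^2 r_i = 1·3·4 + 6·5·7 + 6·4·3 + 5·3·1 + 4·4·5 = 389 ≡ 4.
  S = (1, 9, 4) ≠ 0, so r is not a codeword (an error is present).
Step 3: locate the error. For a single error e at position i, S_ℓ = v_i·e·α_i^ℓ, so α_err = S_1/S_0.
  S_0^{−1} = 1^{−1} = 1 (mod 11), so α_err = 9·1 = 9 ≡ 9 = α_5. Error position i = 5.
  Consistency check: S_2/S_1 = 4·5 = 20 ≡ 9 = α_err ✓ (single-error assumption holds).
Step 4: error magnitude e = S_0/v_5 = S_0·∏_{j≠5}(α_5 − α_j) = 1·3 = 3 ≡ 3 (mod 11).
Step 5: correct position 5: c_5 = r_5 − e = 5 − 3 ≡ 2 (mod 11). Hence c = [4, 7, 3, 1, 2].
  Check: interpolating c through the α_i gives m(x) = 8 + 3·x (degree < 2) with m(α_i) = c_i for every i, so c is indeed a codeword.


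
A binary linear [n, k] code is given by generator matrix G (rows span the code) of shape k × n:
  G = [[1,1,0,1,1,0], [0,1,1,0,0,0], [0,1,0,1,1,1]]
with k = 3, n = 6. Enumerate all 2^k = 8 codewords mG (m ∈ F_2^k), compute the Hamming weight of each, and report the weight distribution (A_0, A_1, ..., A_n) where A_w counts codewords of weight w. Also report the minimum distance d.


Weight distribution: A_0 = 1, A_2 = 2, A_4 = 5. Minimum distance d = 2.

Enumerate all 2^3 = 8 messages m ∈ F_2^3.
For each, compute codeword c = mG in F_2^6, then tally its weight.
  m = 000 → c = 000000, weight = 0.
  m = 100 → c = 110110, weight = 4.
  m = 010 → c = 011000, weight = 2.
  m = 110 → c = 101110, weight = 4.
  m = 001 → c = 010111, weight = 4.
  m = 101 → c = 100001, weight = 2.
  m = 011 → c = 001111, weight = 4.
  m = 111 → c = 111001, weight = 4.
Tally weights:
  weight 0: 1 codewords.
  weight 2: 2 codewords.
  weight 4: 5 codewords.
Minimum distance d = smallest w > 0 with A_w > 0 = 2.
Sanity: Σ A_w = 8 = 2^3 = 8 ✓.


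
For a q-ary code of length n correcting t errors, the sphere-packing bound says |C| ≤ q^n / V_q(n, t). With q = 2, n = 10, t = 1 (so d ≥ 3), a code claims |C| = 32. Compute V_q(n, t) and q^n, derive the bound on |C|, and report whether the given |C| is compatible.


V_q(n, t) = 11, q^n = 1024, Hamming bound = 93, |C| = 32 ≤ bound (satisfied).

Step 1: Compute V_q(n, t) = Σ_{j=0}^1 C(n, j) (q−1)^j.
  j = 0: C(10,0)·(1)^0 = 1·1 = 1.
  j = 1: C(10,1)·(1)^1 = 10·1 = 10.
  V_q(n, t) = 1 + 10 = 11.
Step 2: q^n = 2^10 = 1024.
Step 3: Hamming bound ⌊q^n / V_q(n,t)⌋ = ⌊1024/11⌋ = 93.
Step 4: Compare |C| = 32 to 93: satisfied.
The claimed |C| lies below the Hamming bound.


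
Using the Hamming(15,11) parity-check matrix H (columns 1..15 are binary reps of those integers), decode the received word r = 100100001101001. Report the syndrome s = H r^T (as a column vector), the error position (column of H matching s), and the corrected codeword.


s = (0, 1, 0, 1)^T, error position = 5, corrected codeword c = 100110001101001

Compute s = H r^T mod 2 one row at a time:
  s_1 = 0 + 1 + 1 + 0 + 1 + 0 + 0 + 1 = 4 ≡ 0 (mod 2).
  s_2 = 1 + 0 + 0 + 0 + 1 + 0 + 0 + 1 = 3 ≡ 1 (mod 2).
  s_3 = 0 + 0 + 0 + 0 + 1 + 0 + 0 + 1 = 2 ≡ 0 (mod 2).
  s_4 = 1 + 0 + 0 + 0 + 1 + 0 + 0 + 1 = 3 ≡ 1 (mod 2).
s = (0, 1, 0, 1)^T — this equals column 5 of H (binary 0101), so error is at position 5.
Correct: flip bit 5 of r = 100100001101001 to get c = 100110001101001.


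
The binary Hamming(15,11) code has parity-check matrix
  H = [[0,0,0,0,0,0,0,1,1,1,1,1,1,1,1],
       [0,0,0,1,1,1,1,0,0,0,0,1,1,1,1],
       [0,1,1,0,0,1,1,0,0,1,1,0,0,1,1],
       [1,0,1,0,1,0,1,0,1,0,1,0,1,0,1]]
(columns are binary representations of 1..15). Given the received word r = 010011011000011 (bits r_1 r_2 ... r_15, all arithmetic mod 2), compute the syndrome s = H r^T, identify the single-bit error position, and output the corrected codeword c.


s = (0, 0, 0, 1)^T, error position = 1, corrected codeword c = 110011011000011

Compute s = H r^T mod 2 one row at a time:
  s_1 = 1 + 1 + 0 + 0 + 0 + 0 + 1 + 1 = 4 ≡ 0 (mod 2).
  s_2 = 0 + 1 + 1 + 0 + 0 + 0 + 1 + 1 = 4 ≡ 0 (mod 2).
  s_3 = 1 + 0 + 1 + 0 + 0 + 0 + 1 + 1 = 4 ≡ 0 (mod 2).
  s_4 = 0 + 0 + 1 + 0 + 1 + 0 + 0 + 1 = 3 ≡ 1 (mod 2).
s = (0, 0, 0, 1)^T — this equals column 1 of H (binary 0001), so error is at position 1.
Correct: flip bit 1 of r = 010011011000011 to get c = 110011011000011.


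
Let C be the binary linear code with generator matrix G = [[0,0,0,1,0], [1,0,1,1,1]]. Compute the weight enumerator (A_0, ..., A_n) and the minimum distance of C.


Weight distribution: A_0 = 1, A_1 = 1, A_3 = 1, A_4 = 1. Minimum distance d = 1.

Enumerate all 2^2 = 4 messages m ∈ F_2^2.
For each, compute codeword c = mG in F_2^5, then tally its weight.
  m = 00 → c = 00000, weight = 0.
  m = 10 → c = 00010, weight = 1.
  m = 01 → c = 10111, weight = 4.
  m = 11 → c = 10101, weight = 3.
Tally weights:
  weight 0: 1 codewords.
  weight 1: 1 codewords.
  weight 3: 1 codewords.
  weight 4: 1 codewords.
Minimum distance d = smallest w > 0 with A_w > 0 = 1.
Sanity: Σ A_w = 4 = 2^2 = 4 ✓.


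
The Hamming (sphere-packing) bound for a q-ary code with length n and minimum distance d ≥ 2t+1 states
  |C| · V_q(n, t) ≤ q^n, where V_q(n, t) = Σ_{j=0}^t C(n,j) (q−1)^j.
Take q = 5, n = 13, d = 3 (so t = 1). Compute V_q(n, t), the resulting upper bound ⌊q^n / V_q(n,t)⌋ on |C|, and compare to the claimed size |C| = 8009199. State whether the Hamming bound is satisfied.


V_q(n, t) = 53, q^n = 1220703125, Hamming bound = 23032134, |C| = 8009199 ≤ bound (satisfied).

Step 1: Compute V_q(n, t) = Σ_{j=0}^1 C(n, j) (q−1)^j.
  j = 0: C(13,0)·(4)^0 = 1·1 = 1.
  j = 1: C(13,1)·(4)^1 = 13·4 = 52.
  V_q(n, t) = 1 + 52 = 53.
Step 2: q^n = 5^13 = 1220703125.
Step 3: Hamming bound ⌊q^n / V_q(n,t)⌋ = ⌊1220703125/53⌋ = 23032134.
Step 4: Compare |C| = 8009199 to 23032134: satisfied.
The claimed |C| lies below the Hamming bound.


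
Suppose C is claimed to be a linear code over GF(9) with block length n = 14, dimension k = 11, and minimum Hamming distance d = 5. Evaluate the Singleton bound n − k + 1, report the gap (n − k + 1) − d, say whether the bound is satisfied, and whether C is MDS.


Singleton RHS = n − k + 1 = 4, slack = -1, bound violated (no such code; not MDS).

Singleton bound: d ≤ n − k + 1.
Here n = 14, k = 11, so n − k + 1 = 4.
Given d = 5, check d ≤ 4: NO.
Slack = (n − k + 1) − d = -1.
The slack is negative: d = 5 exceeds n − k + 1 = 4 by 1, so the Singleton bound is violated and no linear [14, 11, 5]_9 code can exist. In particular it is not MDS (MDS requires d = n − k + 1 exactly).
Description: the claimed parameters are [14, 11, 5]_9; such a code would be impossible (violates the Singleton bound).


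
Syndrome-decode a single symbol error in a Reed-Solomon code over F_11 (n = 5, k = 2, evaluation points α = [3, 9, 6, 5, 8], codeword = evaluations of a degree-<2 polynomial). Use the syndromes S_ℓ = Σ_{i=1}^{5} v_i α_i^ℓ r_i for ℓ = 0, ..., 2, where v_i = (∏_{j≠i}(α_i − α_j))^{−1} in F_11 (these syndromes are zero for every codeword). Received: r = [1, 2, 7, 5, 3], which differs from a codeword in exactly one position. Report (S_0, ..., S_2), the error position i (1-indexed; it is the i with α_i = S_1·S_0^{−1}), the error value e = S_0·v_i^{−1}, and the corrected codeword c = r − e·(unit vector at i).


S = (1, 8, 9), error at position 5, error magnitude e = 3, c = [1, 2, 7, 5, 0].

Step 1: column multipliers v_i = (∏_{j≠i}(α_i − α_j))^{−1} mod 11.
  i = 1 (α = 3): (3−9)(3−6)(3−5)(3−8) = (−6)·(−3)·(−2)·(−5) = 180 ≡ 4, so v_1 = 4^{−1} = 3 (mod 11).
  i = 2 (α = 9): (9−3)(9−6)(9−5)(9−8) = 6·3·4·1 = 72 ≡ 6, so v_2 = 6^{−1} = 2 (mod 11).
  i = 3 (α = 6): (6−3)(6−9)(6−5)(6−8) = 3·(−3)·1·(−2) = 18 ≡ 7, so v_3 = 7^{−1} = 8 (mod 11).
  i = 4 (α = 5): (5−3)(5−9)(5−6)(5−8) = 2·(−4)·(−1)·(−3) = −24 ≡ 9, so v_4 = 9^{−1} = 5 (mod 11).
  i = 5 (α = 8): (8−3)(8−9)(8−6)(8−5) = 5·(−1)·2·3 = −30 ≡ 3, so v_5 = 3^{−1} = 4 (mod 11).
  v = [3, 2, 8, 5, 4].
Step 2: syndromes of r = [1, 2, 7, 5, 3] (all sums mod 11).
  S_0 = Σ v_i r_i = 3·1 + 2·2 + 8·7 + 5·5 + 4·3 = 100 ≡ 1.
  S_1 = Σ v_i α_i r_i = 3·3·1 + 2·9·2 + 8·6·7 + 5·5·5 + 4·8·3 = 602 ≡ 8.
  α_i^2 mod 11 = [9, 4, 3, 3, 9].
  S_2 = Σ v_i α_i^2 r_i = 3·9·1 + 2·4·2 + 8·3·7 + 5·3·5 + 4·9·3 = 394 ≡ 9.
  S = (1, 8, 9) ≠ 0, so r is not a codeword (an error is present).
Step 3: locate the error. For a single error e at position i, S_ℓ = v_i·e·α_i^ℓ, so α_err = S_1/S_0.
  S_0^{−1} = 1^{−1} = 1 (mod 11), so α_err = 8·1 = 8 ≡ 8 = α_5. Error position i = 5.
  Consistency check: S_2/S_1 = 9·7 = 63 ≡ 8 = α_err ✓ (single-error assumption holds).
Step 4: error magnitude e = S_0/v_5 = S_0·∏_{j≠5}(α_5 − α_j) = 1·3 = 3 ≡ 3 (mod 11).
Step 5: correct position 5: c_5 = r_5 − e = 3 − 3 ≡ 0 (mod 11). Hence c = [1, 2, 7, 5, 0].
  Check: interpolating c through the α_i gives m(x) = 6 + 2·x (degree < 2) with m(α_i) = c_i for every i, so c is indeed a codeword.


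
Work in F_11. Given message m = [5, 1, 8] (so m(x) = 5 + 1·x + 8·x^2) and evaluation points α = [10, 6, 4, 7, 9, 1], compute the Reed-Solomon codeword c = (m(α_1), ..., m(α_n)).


c = [1, 2, 5, 8, 2, 3]

Message polynomial: m(x) = 5 + 1·x + 8·x^2 (mod 11).
For each evaluation point α_i, compute m(α_i) mod 11:
  α_1 = 10: Horner steps 8 → 4 → 1, so m(10) = 1.
  α_2 = 6: Horner steps 8 → 5 → 2, so m(6) = 2.
  α_3 = 4: Horner steps 8 → 0 → 5, so m(4) = 5.
  α_4 = 7: Horner steps 8 → 2 → 8, so m(7) = 8.
  α_5 = 9: Horner steps 8 → 7 → 2, so m(9) = 2.
  α_6 = 1: Horner steps 8 → 9 → 3, so m(1) = 3.
Codeword c = [1, 2, 5, 8, 2, 3] ∈ F_11^6.


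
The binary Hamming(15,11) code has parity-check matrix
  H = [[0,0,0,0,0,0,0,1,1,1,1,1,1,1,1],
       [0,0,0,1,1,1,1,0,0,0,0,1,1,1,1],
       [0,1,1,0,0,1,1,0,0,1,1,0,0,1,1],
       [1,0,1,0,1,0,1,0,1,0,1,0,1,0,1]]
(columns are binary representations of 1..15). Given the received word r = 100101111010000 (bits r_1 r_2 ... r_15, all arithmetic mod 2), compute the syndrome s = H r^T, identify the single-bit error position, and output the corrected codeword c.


s = (1, 1, 1, 0)^T, error position = 14, corrected codeword c = 100101111010010

Compute s = H r^T mod 2 one row at a time:
  s_1 = 1 + 1 + 0 + 1 + 0 + 0 + 0 + 0 = 3 ≡ 1 (mod 2).
  s_2 = 1 + 0 + 1 + 1 + 0 + 0 + 0 + 0 = 3 ≡ 1 (mod 2).
  s_3 = 0 + 0 + 1 + 1 + 0 + 1 + 0 + 0 = 3 ≡ 1 (mod 2).
  s_4 = 1 + 0 + 0 + 1 + 1 + 1 + 0 + 0 = 4 ≡ 0 (mod 2).
s = (1, 1, 1, 0)^T — this equals column 14 of H (binary 1110), so error is at position 14.
Correct: flip bit 14 of r = 100101111010000 to get c = 100101111010010.


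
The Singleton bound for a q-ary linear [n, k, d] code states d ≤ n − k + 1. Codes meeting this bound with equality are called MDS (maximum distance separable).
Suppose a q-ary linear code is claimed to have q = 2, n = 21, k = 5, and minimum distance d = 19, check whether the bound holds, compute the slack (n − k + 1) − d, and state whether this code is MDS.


Singleton RHS = n − k + 1 = 17, slack = -2, bound violated (no such code; not MDS).

Singleton bound: d ≤ n − k + 1.
Here n = 21, k = 5, so n − k + 1 = 17.
Given d = 19, check d ≤ 17: NO.
Slack = (n − k + 1) − d = -2.
The slack is negative: d = 19 exceeds n − k + 1 = 17 by 2, so the Singleton bound is violated and no linear [21, 5, 19]_2 code can exist. In particular it is not MDS (MDS requires d = n − k + 1 exactly).
Description: the claimed parameters are [21, 5, 19]_2; such a code would be impossible (violates the Singleton bound).


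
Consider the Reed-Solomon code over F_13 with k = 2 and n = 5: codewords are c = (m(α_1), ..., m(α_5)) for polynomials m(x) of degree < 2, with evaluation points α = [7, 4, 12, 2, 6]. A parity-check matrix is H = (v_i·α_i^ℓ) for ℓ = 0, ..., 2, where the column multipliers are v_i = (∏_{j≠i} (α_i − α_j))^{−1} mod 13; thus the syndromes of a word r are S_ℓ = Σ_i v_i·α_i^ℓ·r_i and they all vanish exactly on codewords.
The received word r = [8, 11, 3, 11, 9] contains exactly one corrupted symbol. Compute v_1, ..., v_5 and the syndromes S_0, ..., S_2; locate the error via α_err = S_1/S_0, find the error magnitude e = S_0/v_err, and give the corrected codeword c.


S = (5, 10, 7), error at position 4, error magnitude e = 11, c = [8, 11, 3, 0, 9].

Step 1: column multipliers v_i = (∏_{j≠i}(α_i − α_j))^{−1} mod 13.
  i = 1 (α = 7): (7−4)(7−12)(7−2)(7−6) = 3·(−5)·5·1 = −75 ≡ 3, so v_1 = 3^{−1} = 9 (mod 13).
  i = 2 (α = 4): (4−7)(4−12)(4−2)(4−6) = (−3)·(−8)·2·(−2) = −96 ≡ 8, so v_2 = 8^{−1} = 5 (mod 13).
  i = 3 (α = 12): (12−7)(12−4)(12−2)(12−6) = 5·8·10·6 = 2400 ≡ 8, so v_3 = 8^{−1} = 5 (mod 13).
  i = 4 (α = 2): (2−7)(2−4)(2−12)(2−6) = (−5)·(−2)·(−10)·(−4) = 400 ≡ 10, so v_4 = 10^{−1} = 4 (mod 13).
  i = 5 (α = 6): (6−7)(6−4)(6−12)(6−2) = (−1)·2·(−6)·4 = 48 ≡ 9, so v_5 = 9^{−1} = 3 (mod 13).
  v = [9, 5, 5, 4, 3].
Step 2: syndromes of r = [8, 11, 3, 11, 9] (all sums mod 13).
  S_0 = Σ v_i r_i = 9·8 + 5·11 + 5·3 + 4·11 + 3·9 = 213 ≡ 5.
  S_1 = Σ v_i α_i r_i = 9·7·8 + 5·4·11 + 5·12·3 + 4·2·11 + 3·6·9 = 1154 ≡ 10.
  α_i^2 mod 13 = [10, 3, 1, 4, 10].
  S_2 = Σ v_i α_i^2 r_i = 9·10·8 + 5·3·11 + 5·1·3 + 4·4·11 + 3·10·9 = 1346 ≡ 7.
  S = (5, 10, 7) ≠ 0, so r is not a codeword (an error is present).
Step 3: locate the error. For a single error e at position i, S_ℓ = v_i·e·α_i^ℓ, so α_err = S_1/S_0.
  S_0^{−1} = 5^{−1} = 8 (mod 13), so α_err = 10·8 = 80 ≡ 2 = α_4. Error position i = 4.
  Consistency check: S_2/S_1 = 7·4 = 28 ≡ 2 = α_err ✓ (single-error assumption holds).
Step 4: error magnitude e = S_0/v_4 = S_0·∏_{j≠4}(α_4 − α_j) = 5·10 = 50 ≡ 11 (mod 13).
Step 5: correct position 4: c_4 = r_4 − e = 11 − 11 ≡ 0 (mod 13). Hence c = [8, 11, 3, 0, 9].
  Check: interpolating c through the α_i gives m(x) = 2 + 12·x (degree < 2) with m(α_i) = c_i for every i, so c is indeed a codeword.


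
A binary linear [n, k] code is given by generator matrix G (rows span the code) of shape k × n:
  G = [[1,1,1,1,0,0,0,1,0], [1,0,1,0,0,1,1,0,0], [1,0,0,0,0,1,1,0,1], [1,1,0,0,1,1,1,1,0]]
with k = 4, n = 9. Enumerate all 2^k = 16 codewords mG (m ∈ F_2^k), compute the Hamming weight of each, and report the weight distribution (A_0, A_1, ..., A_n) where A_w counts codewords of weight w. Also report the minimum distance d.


Weight distribution: A_0 = 1, A_2 = 1, A_3 = 1, A_4 = 4, A_5 = 6, A_6 = 1, A_7 = 1, A_8 = 1. Minimum distance d = 2.

Enumerate all 2^4 = 16 messages m ∈ F_2^4.
For each, compute codeword c = mG in F_2^9, then tally its weight.
  m = 0000 → c = 000000000, weight = 0.
  m = 1000 → c = 111100010, weight = 5.
  m = 0100 → c = 101001100, weight = 4.
  m = 1100 → c = 010101110, weight = 5.
  m = 0010 → c = 100001101, weight = 4.
  m = 1010 → c = 011101111, weight = 7.
  m = 0110 → c = 001000001, weight = 2.
  m = 1110 → c = 110100011, weight = 5.
  m = 0001 → c = 110011110, weight = 6.
  m = 1001 → c = 001111100, weight = 5.
  m = 0101 → c = 011010010, weight = 4.
  m = 1101 → c = 100110000, weight = 3.
  m = 0011 → c = 010010011, weight = 4.
  m = 1011 → c = 101110001, weight = 5.
  m = 0111 → c = 111011111, weight = 8.
  m = 1111 → c = 000111101, weight = 5.
Tally weights:
  weight 0: 1 codewords.
  weight 2: 1 codewords.
  weight 3: 1 codewords.
  weight 4: 4 codewords.
  weight 5: 6 codewords.
  weight 6: 1 codewords.
  weight 7: 1 codewords.
  weight 8: 1 codewords.
Minimum distance d = smallest w > 0 with A_w > 0 = 2.
Sanity: Σ A_w = 16 = 2^4 = 16 ✓.


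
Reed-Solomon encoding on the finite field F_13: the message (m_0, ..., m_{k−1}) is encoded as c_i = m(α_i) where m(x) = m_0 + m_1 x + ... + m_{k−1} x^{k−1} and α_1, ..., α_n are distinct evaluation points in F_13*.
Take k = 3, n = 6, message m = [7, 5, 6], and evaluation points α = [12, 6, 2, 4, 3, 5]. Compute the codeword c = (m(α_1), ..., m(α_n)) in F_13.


c = [8, 6, 2, 6, 11, 0]

Message polynomial: m(x) = 7 + 5·x + 6·x^2 (mod 13).
For each evaluation point α_i, compute m(α_i) mod 13:
  α_1 = 12: Horner steps 6 → 12 → 8, so m(12) = 8.
  α_2 = 6: Horner steps 6 → 2 → 6, so m(6) = 6.
  α_3 = 2: Horner steps 6 → 4 → 2, so m(2) = 2.
  α_4 = 4: Horner steps 6 → 3 → 6, so m(4) = 6.
  α_5 = 3: Horner steps 6 → 10 → 11, so m(3) = 11.
  α_6 = 5: Horner steps 6 → 9 → 0, so m(5) = 0.
Codeword c = [8, 6, 2, 6, 11, 0] ∈ F_13^6.


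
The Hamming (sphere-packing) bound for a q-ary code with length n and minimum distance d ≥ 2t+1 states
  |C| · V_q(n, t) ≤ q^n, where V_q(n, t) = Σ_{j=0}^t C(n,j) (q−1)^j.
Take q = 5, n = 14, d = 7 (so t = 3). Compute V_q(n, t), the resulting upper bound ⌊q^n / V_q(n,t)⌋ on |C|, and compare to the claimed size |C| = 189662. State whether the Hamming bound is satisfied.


V_q(n, t) = 24809, q^n = 6103515625, Hamming bound = 246020, |C| = 189662 ≤ bound (satisfied).

Step 1: Compute V_q(n, t) = Σ_{j=0}^3 C(n, j) (q−1)^j.
  j = 0: C(14,0)·(4)^0 = 1·1 = 1.
  j = 1: C(14,1)·(4)^1 = 14·4 = 56.
  j = 2: C(14,2)·(4)^2 = 91·16 = 1456.
  j = 3: C(14,3)·(4)^3 = 364·64 = 23296.
  V_q(n, t) = 1 + 56 + 1456 + 23296 = 24809.
Step 2: q^n = 5^14 = 6103515625.
Step 3: Hamming bound ⌊q^n / V_q(n,t)⌋ = ⌊6103515625/24809⌋ = 246020.
Step 4: Compare |C| = 189662 to 246020: satisfied.
The claimed |C| lies below the Hamming bound.


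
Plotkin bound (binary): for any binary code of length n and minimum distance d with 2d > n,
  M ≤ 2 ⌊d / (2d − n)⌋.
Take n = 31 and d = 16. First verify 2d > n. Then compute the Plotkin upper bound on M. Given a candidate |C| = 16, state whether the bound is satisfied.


Plotkin bound M ≤ 32; given |C| = 16 ≤ bound (satisfied).

Check applicability: 2d = 32, n = 31.
2d − n = 1 > 0, so Plotkin applies.
Compute d/(2d−n) = 16/1 ≈ 16.0000.
⌊d/(2d−n)⌋ = 16.
Plotkin bound: M ≤ 2·16 = 32.
Given |C| = 16, check: satisfied.
This |C| is below the Plotkin bound.


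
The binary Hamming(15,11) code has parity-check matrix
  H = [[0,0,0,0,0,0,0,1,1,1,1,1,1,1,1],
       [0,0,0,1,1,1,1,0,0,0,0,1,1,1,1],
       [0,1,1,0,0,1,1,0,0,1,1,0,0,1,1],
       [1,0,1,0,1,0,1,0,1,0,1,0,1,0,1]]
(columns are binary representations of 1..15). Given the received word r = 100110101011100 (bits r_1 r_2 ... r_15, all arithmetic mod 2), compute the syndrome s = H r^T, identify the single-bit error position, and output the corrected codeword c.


s = (0, 1, 0, 0)^T, error position = 4, corrected codeword c = 100010101011100

Compute s = H r^T mod 2 one row at a time:
  s_1 = 0 + 1 + 0 + 1 + 1 + 1 + 0 + 0 = 4 ≡ 0 (mod 2).
  s_2 = 1 + 1 + 0 + 1 + 1 + 1 + 0 + 0 = 5 ≡ 1 (mod 2).
  s_3 = 0 + 0 + 0 + 1 + 0 + 1 + 0 + 0 = 2 ≡ 0 (mod 2).
  s_4 = 1 + 0 + 1 + 1 + 1 + 1 + 1 + 0 = 6 ≡ 0 (mod 2).
s = (0, 1, 0, 0)^T — this equals column 4 of H (binary 0100), so error is at position 4.
Correct: flip bit 4 of r = 100110101011100 to get c = 100010101011100.


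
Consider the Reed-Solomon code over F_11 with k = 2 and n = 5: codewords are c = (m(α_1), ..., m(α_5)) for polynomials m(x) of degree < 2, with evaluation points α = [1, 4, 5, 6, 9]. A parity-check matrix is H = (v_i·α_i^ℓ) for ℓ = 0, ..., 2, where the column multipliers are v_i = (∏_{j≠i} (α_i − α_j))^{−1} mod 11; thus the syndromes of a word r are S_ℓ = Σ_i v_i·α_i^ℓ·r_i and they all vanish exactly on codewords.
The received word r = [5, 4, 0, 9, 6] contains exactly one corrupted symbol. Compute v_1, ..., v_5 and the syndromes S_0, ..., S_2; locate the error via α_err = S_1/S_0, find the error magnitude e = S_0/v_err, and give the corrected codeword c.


S = (8, 4, 2), error at position 4, error magnitude e = 2, c = [5, 4, 0, 7, 6].

Step 1: column multipliers v_i = (∏_{j≠i}(α_i − α_j))^{−1} mod 11.
  i = 1 (α = 1): (1−4)(1−5)(1−6)(1−9) = (−3)·(−4)·(−5)·(−8) = 480 ≡ 7, so v_1 = 7^{−1} = 8 (mod 11).
  i = 2 (α = 4): (4−1)(4−5)(4−6)(4−9) = 3·(−1)·(−2)·(−5) = −30 ≡ 3, so v_2 = 3^{−1} = 4 (mod 11).
  i = 3 (α = 5): (5−1)(5−4)(5−6)(5−9) = 4·1·(−1)·(−4) = 16 ≡ 5, so v_3 = 5^{−1} = 9 (mod 11).
  i = 4 (α = 6): (6−1)(6−4)(6−5)(6−9) = 5·2·1·(−3) = −30 ≡ 3, so v_4 = 3^{−1} = 4 (mod 11).
  i = 5 (α = 9): (9−1)(9−4)(9−5)(9−6) = 8·5·4·3 = 480 ≡ 7, so v_5 = 7^{−1} = 8 (mod 11).
  v = [8, 4, 9, 4, 8].
Step 2: syndromes of r = [5, 4, 0, 9, 6] (all sums mod 11).
  S_0 = Σ v_i r_i = 8·5 + 4·4 + 9·0 + 4·9 + 8·6 = 140 ≡ 8.
  S_1 = Σ v_i α_i r_i = 8·1·5 + 4·4·4 + 9·5·0 + 4·6·9 + 8·9·6 = 752 ≡ 4.
  α_i^2 mod 11 = [1, 5, 3, 3, 4].
  S_2 = Σ v_i α_i^2 r_i = 8·1·5 + 4·5·4 + 9·3·0 + 4·3·9 + 8·4·6 = 420 ≡ 2.
  S = (8, 4, 2) ≠ 0, so r is not a codeword (an error is present).
Step 3: locate the error. For a single error e at position i, S_ℓ = v_i·e·α_i^ℓ, so α_err = S_1/S_0.
  S_0^{−1} = 8^{−1} = 7 (mod 11), so α_err = 4·7 = 28 ≡ 6 = α_4. Error position i = 4.
  Consistency check: S_2/S_1 = 2·3 = 6 ≡ 6 = α_err ✓ (single-error assumption holds).
Step 4: error magnitude e = S_0/v_4 = S_0·∏_{j≠4}(α_4 − α_j) = 8·3 = 24 ≡ 2 (mod 11).
Step 5: correct position 4: c_4 = r_4 − e = 9 − 2 ≡ 7 (mod 11). Hence c = [5, 4, 0, 7, 6].
  Check: interpolating c through the α_i gives m(x) = 9 + 7·x (degree < 2) with m(α_i) = c_i for every i, so c is indeed a codeword.


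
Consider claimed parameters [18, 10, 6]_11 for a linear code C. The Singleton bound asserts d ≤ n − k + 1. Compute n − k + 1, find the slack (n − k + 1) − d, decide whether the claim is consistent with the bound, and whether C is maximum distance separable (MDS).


Singleton RHS = n − k + 1 = 9, slack = 3, bound satisfied, not MDS.

Singleton bound: d ≤ n − k + 1.
Here n = 18, k = 10, so n − k + 1 = 9.
Given d = 6, check d ≤ 9: YES.
Slack = (n − k + 1) − d = 3.
The code is NOT MDS (slack = 3 > 0).
Description: the claimed parameters are [18, 10, 6]_11; such a code would be non-MDS.


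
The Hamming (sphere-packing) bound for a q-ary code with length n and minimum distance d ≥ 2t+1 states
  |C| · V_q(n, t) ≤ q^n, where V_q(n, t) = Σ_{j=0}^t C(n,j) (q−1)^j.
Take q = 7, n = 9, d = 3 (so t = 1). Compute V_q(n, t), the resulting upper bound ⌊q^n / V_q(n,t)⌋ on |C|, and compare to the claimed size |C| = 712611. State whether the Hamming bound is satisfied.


V_q(n, t) = 55, q^n = 40353607, Hamming bound = 733701, |C| = 712611 ≤ bound (satisfied).

Step 1: Compute V_q(n, t) = Σ_{j=0}^1 C(n, j) (q−1)^j.
  j = 0: C(9,0)·(6)^0 = 1·1 = 1.
  j = 1: C(9,1)·(6)^1 = 9·6 = 54.
  V_q(n, t) = 1 + 54 = 55.
Step 2: q^n = 7^9 = 40353607.
Step 3: Hamming bound ⌊q^n / V_q(n,t)⌋ = ⌊40353607/55⌋ = 733701.
Step 4: Compare |C| = 712611 to 733701: satisfied.
The claimed |C| lies below the Hamming bound.


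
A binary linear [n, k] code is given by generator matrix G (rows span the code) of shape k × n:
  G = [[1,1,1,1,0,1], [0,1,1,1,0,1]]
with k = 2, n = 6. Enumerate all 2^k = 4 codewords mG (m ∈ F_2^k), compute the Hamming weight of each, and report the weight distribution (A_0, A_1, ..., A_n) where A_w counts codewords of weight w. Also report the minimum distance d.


Weight distribution: A_0 = 1, A_1 = 1, A_4 = 1, A_5 = 1. Minimum distance d = 1.

Enumerate all 2^2 = 4 messages m ∈ F_2^2.
For each, compute codeword c = mG in F_2^6, then tally its weight.
  m = 00 → c = 000000, weight = 0.
  m = 10 → c = 111101, weight = 5.
  m = 01 → c = 011101, weight = 4.
  m = 11 → c = 100000, weight = 1.
Tally weights:
  weight 0: 1 codewords.
  weight 1: 1 codewords.
  weight 4: 1 codewords.
  weight 5: 1 codewords.
Minimum distance d = smallest w > 0 with A_w > 0 = 1.
Sanity: Σ A_w = 4 = 2^2 = 4 ✓.


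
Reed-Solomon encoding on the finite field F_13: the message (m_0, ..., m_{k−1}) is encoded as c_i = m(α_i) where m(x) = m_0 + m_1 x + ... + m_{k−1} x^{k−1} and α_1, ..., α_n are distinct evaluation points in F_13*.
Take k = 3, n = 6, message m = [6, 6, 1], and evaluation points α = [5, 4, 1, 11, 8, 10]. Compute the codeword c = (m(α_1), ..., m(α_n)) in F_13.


c = [9, 7, 0, 11, 1, 10]

Message polynomial: m(x) = 6 + 6·x + 1·x^2 (mod 13).
For each evaluation point α_i, compute m(α_i) mod 13:
  α_1 = 5: Horner steps 1 → 11 → 9, so m(5) = 9.
  α_2 = 4: Horner steps 1 → 10 → 7, so m(4) = 7.
  α_3 = 1: Horner steps 1 → 7 → 0, so m(1) = 0.
  α_4 = 11: Horner steps 1 → 4 → 11, so m(11) = 11.
  α_5 = 8: Horner steps 1 → 1 → 1, so m(8) = 1.
  α_6 = 10: Horner steps 1 → 3 → 10, so m(10) = 10.
Codeword c = [9, 7, 0, 11, 1, 10] ∈ F_13^6.


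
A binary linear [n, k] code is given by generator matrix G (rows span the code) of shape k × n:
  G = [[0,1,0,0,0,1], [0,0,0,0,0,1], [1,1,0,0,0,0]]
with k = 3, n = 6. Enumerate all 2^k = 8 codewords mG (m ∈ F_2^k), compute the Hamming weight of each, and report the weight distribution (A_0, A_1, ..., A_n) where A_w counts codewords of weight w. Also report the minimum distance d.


Weight distribution: A_0 = 1, A_1 = 3, A_2 = 3, A_3 = 1. Minimum distance d = 1.

Enumerate all 2^3 = 8 messages m ∈ F_2^3.
For each, compute codeword c = mG in F_2^6, then tally its weight.
  m = 000 → c = 000000, weight = 0.
  m = 100 → c = 010001, weight = 2.
  m = 010 → c = 000001, weight = 1.
  m = 110 → c = 010000, weight = 1.
  m = 001 → c = 110000, weight = 2.
  m = 101 → c = 100001, weight = 2.
  m = 011 → c = 110001, weight = 3.
  m = 111 → c = 100000, weight = 1.
Tally weights:
  weight 0: 1 codewords.
  weight 1: 3 codewords.
  weight 2: 3 codewords.
  weight 3: 1 codewords.
Minimum distance d = smallest w > 0 with A_w > 0 = 1.
Sanity: Σ A_w = 8 = 2^3 = 8 ✓.


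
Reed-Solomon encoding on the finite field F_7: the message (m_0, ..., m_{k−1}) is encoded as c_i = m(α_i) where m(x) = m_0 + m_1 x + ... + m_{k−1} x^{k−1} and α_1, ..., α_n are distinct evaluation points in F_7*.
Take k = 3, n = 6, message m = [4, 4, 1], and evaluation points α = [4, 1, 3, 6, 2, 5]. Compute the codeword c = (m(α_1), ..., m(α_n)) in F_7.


c = [1, 2, 4, 1, 2, 0]

Message polynomial: m(x) = 4 + 4·x + 1·x^2 (mod 7).
For each evaluation point α_i, compute m(α_i) mod 7:
  α_1 = 4: Horner steps 1 → 1 → 1, so m(4) = 1.
  α_2 = 1: Horner steps 1 → 5 → 2, so m(1) = 2.
  α_3 = 3: Horner steps 1 → 0 → 4, so m(3) = 4.
  α_4 = 6: Horner steps 1 → 3 → 1, so m(6) = 1.
  α_5 = 2: Horner steps 1 → 6 → 2, so m(2) = 2.
  α_6 = 5: Horner steps 1 → 2 → 0, so m(5) = 0.
Codeword c = [1, 2, 4, 1, 2, 0] ∈ F_7^6.


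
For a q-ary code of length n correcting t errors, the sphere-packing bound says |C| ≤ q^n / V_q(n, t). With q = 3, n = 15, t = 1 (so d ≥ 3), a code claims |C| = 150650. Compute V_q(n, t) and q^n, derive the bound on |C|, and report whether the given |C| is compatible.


V_q(n, t) = 31, q^n = 14348907, Hamming bound = 462867, |C| = 150650 ≤ bound (satisfied).

Step 1: Compute V_q(n, t) = Σ_{j=0}^1 C(n, j) (q−1)^j.
  j = 0: C(15,0)·(2)^0 = 1·1 = 1.
  j = 1: C(15,1)·(2)^1 = 15·2 = 30.
  V_q(n, t) = 1 + 30 = 31.
Step 2: q^n = 3^15 = 14348907.
Step 3: Hamming bound ⌊q^n / V_q(n,t)⌋ = ⌊14348907/31⌋ = 462867.
Step 4: Compare |C| = 150650 to 462867: satisfied.
The claimed |C| lies below the Hamming bound.


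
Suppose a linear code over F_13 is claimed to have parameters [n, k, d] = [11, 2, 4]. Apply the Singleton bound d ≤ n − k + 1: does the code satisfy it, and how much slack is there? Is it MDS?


Singleton RHS = n − k + 1 = 10, slack = 6, bound satisfied, not MDS.

Singleton bound: d ≤ n − k + 1.
Here n = 11, k = 2, so n − k + 1 = 10.
Given d = 4, check d ≤ 10: YES.
Slack = (n − k + 1) − d = 6.
The code is NOT MDS (slack = 6 > 0).
Description: the claimed parameters are [11, 2, 4]_13; such a code would be non-MDS.


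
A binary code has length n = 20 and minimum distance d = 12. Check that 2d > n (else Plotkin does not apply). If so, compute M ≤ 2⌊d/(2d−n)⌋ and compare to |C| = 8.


Plotkin bound M ≤ 6; given |C| = 8 > bound (violated).

Check applicability: 2d = 24, n = 20.
2d − n = 4 > 0, so Plotkin applies.
Compute d/(2d−n) = 12/4 ≈ 3.0000.
⌊d/(2d−n)⌋ = 3.
Plotkin bound: M ≤ 2·3 = 6.
Given |C| = 8, check: VIOLATED.
This |C| is above the Plotkin bound, so no binary code with n = 20, d = 12 and 8 codewords exists.


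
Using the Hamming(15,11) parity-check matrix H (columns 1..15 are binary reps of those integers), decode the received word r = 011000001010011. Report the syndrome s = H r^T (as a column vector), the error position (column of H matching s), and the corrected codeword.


s = (0, 0, 1, 0)^T, error position = 2, corrected codeword c = 001000001010011

Compute s = H r^T mod 2 one row at a time:
  s_1 = 0 + 1 + 0 + 1 + 0 + 0 + 1 + 1 = 4 ≡ 0 (mod 2).
  s_2 = 0 + 0 + 0 + 0 + 0 + 0 + 1 + 1 = 2 ≡ 0 (mod 2).
  s_3 = 1 + 1 + 0 + 0 + 0 + 1 + 1 + 1 = 5 ≡ 1 (mod 2).
  s_4 = 0 + 1 + 0 + 0 + 1 + 1 + 0 + 1 = 4 ≡ 0 (mod 2).
s = (0, 0, 1, 0)^T — this equals column 2 of H (binary 0010), so error is at position 2.
Correct: flip bit 2 of r = 011000001010011 to get c = 001000001010011.


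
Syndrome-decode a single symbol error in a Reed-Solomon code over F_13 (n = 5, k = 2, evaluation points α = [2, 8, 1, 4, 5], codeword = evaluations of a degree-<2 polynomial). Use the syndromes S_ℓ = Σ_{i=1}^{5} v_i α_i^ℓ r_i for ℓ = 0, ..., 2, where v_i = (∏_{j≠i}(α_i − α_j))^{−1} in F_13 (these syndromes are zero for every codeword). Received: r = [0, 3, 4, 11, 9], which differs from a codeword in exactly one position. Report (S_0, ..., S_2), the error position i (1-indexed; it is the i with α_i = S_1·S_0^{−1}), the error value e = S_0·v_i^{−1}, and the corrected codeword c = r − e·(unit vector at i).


S = (8, 3, 6), error at position 1, error magnitude e = 11, c = [2, 3, 4, 11, 9].

Step 1: column multipliers v_i = (∏_{j≠i}(α_i − α_j))^{−1} mod 13.
  i = 1 (α = 2): (2−8)(2−1)(2−4)(2−5) = (−6)·1·(−2)·(−3) = −36 ≡ 3, so v_1 = 3^{−1} = 9 (mod 13).
  i = 2 (α = 8): (8−2)(8−1)(8−4)(8−5) = 6·7·4·3 = 504 ≡ 10, so v_2 = 10^{−1} = 4 (mod 13).
  i = 3 (α = 1): (1−2)(1−8)(1−4)(1−5) = (−1)·(−7)·(−3)·(−4) = 84 ≡ 6, so v_3 = 6^{−1} = 11 (mod 13).
  i = 4 (α = 4): (4−2)(4−8)(4−1)(4−5) = 2·(−4)·3·(−1) = 24 ≡ 11, so v_4 = 11^{−1} = 6 (mod 13).
  i = 5 (α = 5): (5−2)(5−8)(5−1)(5−4) = 3·(−3)·4·1 = −36 ≡ 3, so v_5 = 3^{−1} = 9 (mod 13).
  v = [9, 4, 11, 6, 9].
Step 2: syndromes of r = [0, 3, 4, 11, 9] (all sums mod 13).
  S_0 = Σ v_i r_i = 9·0 + 4·3 + 11·4 + 6·11 + 9·9 = 203 ≡ 8.
  S_1 = Σ v_i α_i r_i = 9·2·0 + 4·8·3 + 11·1·4 + 6·4·11 + 9·5·9 = 809 ≡ 3.
  α_i^2 mod 13 = [4, 12, 1, 3, 12].
  S_2 = Σ v_i α_i^2 r_i = 9·4·0 + 4·12·3 + 11·1·4 + 6·3·11 + 9·12·9 = 1358 ≡ 6.
  S = (8, 3, 6) ≠ 0, so r is not a codeword (an error is present).
Step 3: locate the error. For a single error e at position i, S_ℓ = v_i·e·α_i^ℓ, so α_err = S_1/S_0.
  S_0^{−1} = 8^{−1} = 5 (mod 13), so α_err = 3·5 = 15 ≡ 2 = α_1. Error position i = 1.
  Consistency check: S_2/S_1 = 6·9 = 54 ≡ 2 = α_err ✓ (single-error assumption holds).
Step 4: error magnitude e = S_0/v_1 = S_0·∏_{j≠1}(α_1 − α_j) = 8·3 = 24 ≡ 11 (mod 13).
Step 5: correct position 1: c_1 = r_1 − e = 0 − 11 ≡ 2 (mod 13). Hence c = [2, 3, 4, 11, 9].
  Check: interpolating c through the α_i gives m(x) = 6 + 11·x (degree < 2) with m(α_i) = c_i for every i, so c is indeed a codeword.


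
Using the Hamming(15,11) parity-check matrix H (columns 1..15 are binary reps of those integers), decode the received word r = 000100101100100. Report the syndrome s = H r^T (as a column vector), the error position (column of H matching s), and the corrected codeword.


s = (1, 1, 0, 1)^T, error position = 13, corrected codeword c = 000100101100000

Compute s = H r^T mod 2 one row at a time:
  s_1 = 0 + 1 + 1 + 0 + 0 + 1 + 0 + 0 = 3 ≡ 1 (mod 2).
  s_2 = 1 + 0 + 0 + 1 + 0 + 1 + 0 + 0 = 3 ≡ 1 (mod 2).
  s_3 = 0 + 0 + 0 + 1 + 1 + 0 + 0 + 0 = 2 ≡ 0 (mod 2).
  s_4 = 0 + 0 + 0 + 1 + 1 + 0 + 1 + 0 = 3 ≡ 1 (mod 2).
s = (1, 1, 0, 1)^T — this equals column 13 of H (binary 1101), so error is at position 13.
Correct: flip bit 13 of r = 000100101100100 to get c = 000100101100000.


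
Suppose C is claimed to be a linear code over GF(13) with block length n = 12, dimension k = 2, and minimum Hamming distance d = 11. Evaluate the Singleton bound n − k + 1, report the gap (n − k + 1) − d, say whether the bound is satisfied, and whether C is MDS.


Singleton RHS = n − k + 1 = 11, slack = 0, bound satisfied, MDS.

Singleton bound: d ≤ n − k + 1.
Here n = 12, k = 2, so n − k + 1 = 11.
Given d = 11, check d ≤ 11: YES.
Slack = (n − k + 1) − d = 0.
The code is MDS (slack = 0).
Description: the claimed parameters are [12, 2, 11]_13; such a code would be MDS (meets Singleton bound).


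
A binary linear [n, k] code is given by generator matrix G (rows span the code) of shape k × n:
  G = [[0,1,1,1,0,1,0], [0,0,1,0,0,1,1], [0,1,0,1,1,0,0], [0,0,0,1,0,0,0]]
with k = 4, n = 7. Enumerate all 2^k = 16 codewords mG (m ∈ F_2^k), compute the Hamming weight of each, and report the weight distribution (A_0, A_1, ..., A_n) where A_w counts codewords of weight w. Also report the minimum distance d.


Weight distribution: A_0 = 1, A_1 = 1, A_2 = 3, A_3 = 6, A_4 = 3, A_5 = 1, A_6 = 1. Minimum distance d = 1.

Enumerate all 2^4 = 16 messages m ∈ F_2^4.
For each, compute codeword c = mG in F_2^7, then tally its weight.
  m = 0000 → c = 0000000, weight = 0.
  m = 1000 → c = 0111010, weight = 4.
  m = 0100 → c = 0010011, weight = 3.
  m = 1100 → c = 0101001, weight = 3.
  m = 0010 → c = 0101100, weight = 3.
  m = 1010 → c = 0010110, weight = 3.
  m = 0110 → c = 0111111, weight = 6.
  m = 1110 → c = 0000101, weight = 2.
  m = 0001 → c = 0001000, weight = 1.
  m = 1001 → c = 0110010, weight = 3.
  m = 0101 → c = 0011011, weight = 4.
  m = 1101 → c = 0100001, weight = 2.
  m = 0011 → c = 0100100, weight = 2.
  m = 1011 → c = 0011110, weight = 4.
  m = 0111 → c = 0110111, weight = 5.
  m = 1111 → c = 0001101, weight = 3.
Tally weights:
  weight 0: 1 codewords.
  weight 1: 1 codewords.
  weight 2: 3 codewords.
  weight 3: 6 codewords.
  weight 4: 3 codewords.
  weight 5: 1 codewords.
  weight 6: 1 codewords.
Minimum distance d = smallest w > 0 with A_w > 0 = 1.
Sanity: Σ A_w = 16 = 2^4 = 16 ✓.


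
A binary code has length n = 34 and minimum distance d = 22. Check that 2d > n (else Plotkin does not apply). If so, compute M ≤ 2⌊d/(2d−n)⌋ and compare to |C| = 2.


Plotkin bound M ≤ 4; given |C| = 2 ≤ bound (satisfied).

Check applicability: 2d = 44, n = 34.
2d − n = 10 > 0, so Plotkin applies.
Compute d/(2d−n) = 22/10 ≈ 2.2000.
⌊d/(2d−n)⌋ = 2.
Plotkin bound: M ≤ 2·2 = 4.
Given |C| = 2, check: satisfied.
This |C| is below the Plotkin bound.


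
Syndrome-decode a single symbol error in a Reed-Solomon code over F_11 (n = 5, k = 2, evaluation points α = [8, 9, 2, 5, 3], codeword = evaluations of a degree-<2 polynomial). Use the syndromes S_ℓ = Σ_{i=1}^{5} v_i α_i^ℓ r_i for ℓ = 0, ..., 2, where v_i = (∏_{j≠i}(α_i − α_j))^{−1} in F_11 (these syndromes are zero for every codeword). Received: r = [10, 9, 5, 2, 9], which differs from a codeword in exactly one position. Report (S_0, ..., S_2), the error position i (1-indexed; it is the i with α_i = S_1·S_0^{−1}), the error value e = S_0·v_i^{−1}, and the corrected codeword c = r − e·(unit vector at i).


S = (10, 8, 2), error at position 5, error magnitude e = 5, c = [10, 9, 5, 2, 4].

Step 1: column multipliers v_i = (∏_{j≠i}(α_i − α_j))^{−1} mod 11.
  i = 1 (α = 8): (8−9)(8−2)(8−5)(8−3) = (−1)·6·3·5 = −90 ≡ 9, so v_1 = 9^{−1} = 5 (mod 11).
  i = 2 (α = 9): (9−8)(9−2)(9−5)(9−3) = 1·7·4·6 = 168 ≡ 3, so v_2 = 3^{−1} = 4 (mod 11).
  i = 3 (α = 2): (2−8)(2−9)(2−5)(2−3) = (−6)·(−7)·(−3)·(−1) = 126 ≡ 5, so v_3 = 5^{−1} = 9 (mod 11).
  i = 4 (α = 5): (5−8)(5−9)(5−2)(5−3) = (−3)·(−4)·3·2 = 72 ≡ 6, so v_4 = 6^{−1} = 2 (mod 11).
  i = 5 (α = 3): (3−8)(3−9)(3−2)(3−5) = (−5)·(−6)·1·(−2) = −60 ≡ 6, so v_5 = 6^{−1} = 2 (mod 11).
  v = [5, 4, 9, 2, 2].
Step 2: syndromes of r = [10, 9, 5, 2, 9] (all sums mod 11).
  S_0 = Σ v_i r_i = 5·10 + 4·9 + 9·5 + 2·2 + 2·9 = 153 ≡ 10.
  S_1 = Σ v_i α_i r_i = 5·8·10 + 4·9·9 + 9·2·5 + 2·5·2 + 2·3·9 = 888 ≡ 8.
  α_i^2 mod 11 = [9, 4, 4, 3, 9].
  S_2 = Σ v_i α_i^2 r_i = 5·9·10 + 4·4·9 + 9·4·5 + 2·3·2 + 2·9·9 = 948 ≡ 2.
  S = (10, 8, 2) ≠ 0, so r is not a codeword (an error is present).
Step 3: locate the error. For a single error e at position i, S_ℓ = v_i·e·α_i^ℓ, so α_err = S_1/S_0.
  S_0^{−1} = 10^{−1} = 10 (mod 11), so α_err = 8·10 = 80 ≡ 3 = α_5. Error position i = 5.
  Consistency check: S_2/S_1 = 2·7 = 14 ≡ 3 = α_err ✓ (single-error assumption holds).
Step 4: error magnitude e = S_0/v_5 = S_0·∏_{j≠5}(α_5 − α_j) = 10·6 = 60 ≡ 5 (mod 11).
Step 5: correct position 5: c_5 = r_5 − e = 9 − 5 ≡ 4 (mod 11). Hence c = [10, 9, 5, 2, 4].
  Check: interpolating c through the α_i gives m(x) = 7 + 10·x (degree < 2) with m(α_i) = c_i for every i, so c is indeed a codeword.
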